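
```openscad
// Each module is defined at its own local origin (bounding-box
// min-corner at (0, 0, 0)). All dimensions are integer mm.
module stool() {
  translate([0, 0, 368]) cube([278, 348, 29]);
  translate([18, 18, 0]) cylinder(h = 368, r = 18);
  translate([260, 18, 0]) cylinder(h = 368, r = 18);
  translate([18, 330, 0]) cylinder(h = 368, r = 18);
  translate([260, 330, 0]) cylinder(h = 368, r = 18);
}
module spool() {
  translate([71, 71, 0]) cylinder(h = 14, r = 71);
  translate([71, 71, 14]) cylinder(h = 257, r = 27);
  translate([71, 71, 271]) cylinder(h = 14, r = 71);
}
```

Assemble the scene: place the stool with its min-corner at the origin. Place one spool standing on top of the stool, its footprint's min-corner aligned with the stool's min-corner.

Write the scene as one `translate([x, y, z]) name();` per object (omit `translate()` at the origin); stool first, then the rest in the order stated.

stool();
translate([0, 0, 397]) spool();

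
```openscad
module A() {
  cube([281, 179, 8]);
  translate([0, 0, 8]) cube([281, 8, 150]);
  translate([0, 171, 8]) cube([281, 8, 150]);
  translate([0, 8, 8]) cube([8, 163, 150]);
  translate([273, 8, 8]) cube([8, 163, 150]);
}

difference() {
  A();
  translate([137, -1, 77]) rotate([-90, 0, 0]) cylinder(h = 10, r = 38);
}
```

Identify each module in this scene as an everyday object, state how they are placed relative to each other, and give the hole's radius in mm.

A is an open box. The open box has a circular hole through its front wall. The hole's radius is 38 mm.

The subtracted cylinder has r = 38 mm.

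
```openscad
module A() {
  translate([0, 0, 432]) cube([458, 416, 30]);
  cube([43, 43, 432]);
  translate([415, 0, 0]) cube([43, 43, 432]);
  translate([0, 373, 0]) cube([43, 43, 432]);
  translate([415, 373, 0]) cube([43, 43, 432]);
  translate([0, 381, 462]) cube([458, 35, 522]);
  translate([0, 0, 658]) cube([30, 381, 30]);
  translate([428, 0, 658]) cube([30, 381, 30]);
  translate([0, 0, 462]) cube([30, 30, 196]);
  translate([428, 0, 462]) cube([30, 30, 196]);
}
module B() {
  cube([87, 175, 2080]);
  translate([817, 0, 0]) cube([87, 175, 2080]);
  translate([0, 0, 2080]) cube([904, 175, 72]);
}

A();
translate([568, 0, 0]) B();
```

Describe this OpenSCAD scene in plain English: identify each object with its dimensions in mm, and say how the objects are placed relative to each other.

A is a chair. The seat is a 458×416×30 mm slab with its top at z = 462 mm, on four 43×43 mm corner legs (flush with the seat edges, standing on z = 0). A flat backrest 35 mm thick, 522 mm tall, spans the full seat width and rises from the seat top along its +y edge, rear face flush with the rear of the seat. Two armrests of 30×30 mm section run along each side from the seat's front edge to the front of the backrest, top faces 226 mm above the seat top and outer faces flush with the seat's x-edges; a 30×30 mm post under the front of each armrest stands on the seat at the front corner.

B is a door frame. The clear opening is 730 mm wide and 2080 mm high. Two 87 mm wide jambs, 175 mm deep, stand either side of the opening from the floor to the top of the opening. A 72 mm thick head sits across the top of both jambs, spanning the full outside width of the frame.

The door frame is on the floor beside the chair on its +x side.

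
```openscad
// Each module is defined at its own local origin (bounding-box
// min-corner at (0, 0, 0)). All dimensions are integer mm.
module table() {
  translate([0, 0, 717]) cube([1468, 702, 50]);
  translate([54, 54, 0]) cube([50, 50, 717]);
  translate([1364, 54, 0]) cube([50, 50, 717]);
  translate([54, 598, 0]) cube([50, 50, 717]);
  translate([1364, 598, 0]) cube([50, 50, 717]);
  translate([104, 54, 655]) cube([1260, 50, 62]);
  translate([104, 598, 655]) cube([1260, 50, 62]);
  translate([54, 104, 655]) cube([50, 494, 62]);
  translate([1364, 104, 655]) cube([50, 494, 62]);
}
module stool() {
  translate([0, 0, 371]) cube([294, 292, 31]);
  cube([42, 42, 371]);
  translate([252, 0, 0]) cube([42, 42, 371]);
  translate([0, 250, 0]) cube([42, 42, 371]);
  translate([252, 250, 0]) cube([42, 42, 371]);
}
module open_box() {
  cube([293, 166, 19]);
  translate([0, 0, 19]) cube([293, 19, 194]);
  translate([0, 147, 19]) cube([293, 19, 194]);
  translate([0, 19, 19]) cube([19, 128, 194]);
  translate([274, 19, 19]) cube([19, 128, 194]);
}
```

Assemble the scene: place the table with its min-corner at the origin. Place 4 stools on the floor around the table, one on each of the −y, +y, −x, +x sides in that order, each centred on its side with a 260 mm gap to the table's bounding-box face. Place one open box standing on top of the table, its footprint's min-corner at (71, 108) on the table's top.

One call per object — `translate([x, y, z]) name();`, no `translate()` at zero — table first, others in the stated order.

table();
translate([587, -552, 0]) stool();
translate([587, 962, 0]) stool();
translate([-554, 205, 0]) stool();
translate([1728, 205, 0]) stool();
translate([71, 108, 767]) open_box();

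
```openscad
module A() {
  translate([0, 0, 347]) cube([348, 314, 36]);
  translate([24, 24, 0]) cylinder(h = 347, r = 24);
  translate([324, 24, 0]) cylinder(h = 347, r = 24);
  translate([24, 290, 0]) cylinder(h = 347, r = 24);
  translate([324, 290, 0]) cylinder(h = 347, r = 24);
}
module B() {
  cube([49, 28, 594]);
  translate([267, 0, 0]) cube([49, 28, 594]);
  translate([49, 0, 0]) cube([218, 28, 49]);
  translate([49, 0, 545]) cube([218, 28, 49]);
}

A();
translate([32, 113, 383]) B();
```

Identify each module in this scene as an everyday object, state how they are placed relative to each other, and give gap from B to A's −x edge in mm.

The picture frame's min-x is at 32; the stool's min-x is 0; gap = 32 mm.

A is a stool. B is a picture frame. The picture frame is on top of the stool. The gap from the picture frame to the stool's −x edge is 32 mm.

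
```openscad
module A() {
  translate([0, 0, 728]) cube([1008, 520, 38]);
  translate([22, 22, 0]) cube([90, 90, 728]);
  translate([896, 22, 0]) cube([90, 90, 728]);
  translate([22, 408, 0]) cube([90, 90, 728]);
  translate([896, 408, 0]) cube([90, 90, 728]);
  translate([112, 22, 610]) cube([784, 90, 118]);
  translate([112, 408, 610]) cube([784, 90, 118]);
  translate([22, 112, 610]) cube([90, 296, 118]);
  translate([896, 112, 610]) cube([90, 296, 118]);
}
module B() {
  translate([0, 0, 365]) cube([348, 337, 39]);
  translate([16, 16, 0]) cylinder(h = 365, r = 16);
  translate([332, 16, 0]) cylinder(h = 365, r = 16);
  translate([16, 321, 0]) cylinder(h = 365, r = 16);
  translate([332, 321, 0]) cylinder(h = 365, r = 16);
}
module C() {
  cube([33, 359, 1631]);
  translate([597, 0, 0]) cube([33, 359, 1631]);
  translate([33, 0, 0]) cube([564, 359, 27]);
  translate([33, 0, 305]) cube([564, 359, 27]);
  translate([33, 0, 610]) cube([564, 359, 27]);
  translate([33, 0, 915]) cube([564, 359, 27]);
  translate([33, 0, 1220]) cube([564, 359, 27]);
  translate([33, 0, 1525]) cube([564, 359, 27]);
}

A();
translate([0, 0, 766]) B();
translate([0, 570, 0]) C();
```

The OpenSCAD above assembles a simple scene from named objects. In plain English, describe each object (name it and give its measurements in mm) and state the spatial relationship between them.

A is a rectangular dining table. The top is 1008×520×38 mm with its upper surface at z = 766 mm. It stands on four 90×90 mm square legs, each inset 22 mm from the nearest pair of top edges, running from the floor to the underside of the top. Four apron rails, 90 mm thick and 118 mm tall, run between adjacent legs with their top edges flush with the underside of the top and their outer faces flush with the legs' outer faces.

B is a four-legged stool. The seat is a 348×337×39 mm slab whose top surface is at z = 404 mm; four round legs, each 32 mm in diameter, run from the floor (z = 0) to the underside of the seat, each leg's axis is inset half a diameter from the nearest pair of seat edges (so the leg's bounding box is flush with the corner).

C is an open bookshelf. Two side panels, each 33 mm thick, 359 mm deep and 1631 mm tall, stand 630 mm apart (outside-to-outside). Between them sit 6 shelves, each 27 mm thick and 359 mm deep, spanning the full gap between the sides. The bottom shelf rests on the floor (its underside at z = 0) and the clear gap between one shelf's top and the next shelf's underside is 278 mm.

The stool is on top of the table. The bookshelf is on the floor beside the table on its +y side.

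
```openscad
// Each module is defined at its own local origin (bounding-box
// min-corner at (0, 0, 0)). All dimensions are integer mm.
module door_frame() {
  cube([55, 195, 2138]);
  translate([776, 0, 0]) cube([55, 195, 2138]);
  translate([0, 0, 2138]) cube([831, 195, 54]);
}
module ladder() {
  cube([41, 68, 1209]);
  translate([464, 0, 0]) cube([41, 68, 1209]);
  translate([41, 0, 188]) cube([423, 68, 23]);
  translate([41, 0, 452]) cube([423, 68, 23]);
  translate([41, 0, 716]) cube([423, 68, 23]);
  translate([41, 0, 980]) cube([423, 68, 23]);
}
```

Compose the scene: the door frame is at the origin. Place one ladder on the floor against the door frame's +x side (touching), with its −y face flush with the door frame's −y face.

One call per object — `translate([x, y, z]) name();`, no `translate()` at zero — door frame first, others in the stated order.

door_frame();
translate([831, 0, 0]) ladder();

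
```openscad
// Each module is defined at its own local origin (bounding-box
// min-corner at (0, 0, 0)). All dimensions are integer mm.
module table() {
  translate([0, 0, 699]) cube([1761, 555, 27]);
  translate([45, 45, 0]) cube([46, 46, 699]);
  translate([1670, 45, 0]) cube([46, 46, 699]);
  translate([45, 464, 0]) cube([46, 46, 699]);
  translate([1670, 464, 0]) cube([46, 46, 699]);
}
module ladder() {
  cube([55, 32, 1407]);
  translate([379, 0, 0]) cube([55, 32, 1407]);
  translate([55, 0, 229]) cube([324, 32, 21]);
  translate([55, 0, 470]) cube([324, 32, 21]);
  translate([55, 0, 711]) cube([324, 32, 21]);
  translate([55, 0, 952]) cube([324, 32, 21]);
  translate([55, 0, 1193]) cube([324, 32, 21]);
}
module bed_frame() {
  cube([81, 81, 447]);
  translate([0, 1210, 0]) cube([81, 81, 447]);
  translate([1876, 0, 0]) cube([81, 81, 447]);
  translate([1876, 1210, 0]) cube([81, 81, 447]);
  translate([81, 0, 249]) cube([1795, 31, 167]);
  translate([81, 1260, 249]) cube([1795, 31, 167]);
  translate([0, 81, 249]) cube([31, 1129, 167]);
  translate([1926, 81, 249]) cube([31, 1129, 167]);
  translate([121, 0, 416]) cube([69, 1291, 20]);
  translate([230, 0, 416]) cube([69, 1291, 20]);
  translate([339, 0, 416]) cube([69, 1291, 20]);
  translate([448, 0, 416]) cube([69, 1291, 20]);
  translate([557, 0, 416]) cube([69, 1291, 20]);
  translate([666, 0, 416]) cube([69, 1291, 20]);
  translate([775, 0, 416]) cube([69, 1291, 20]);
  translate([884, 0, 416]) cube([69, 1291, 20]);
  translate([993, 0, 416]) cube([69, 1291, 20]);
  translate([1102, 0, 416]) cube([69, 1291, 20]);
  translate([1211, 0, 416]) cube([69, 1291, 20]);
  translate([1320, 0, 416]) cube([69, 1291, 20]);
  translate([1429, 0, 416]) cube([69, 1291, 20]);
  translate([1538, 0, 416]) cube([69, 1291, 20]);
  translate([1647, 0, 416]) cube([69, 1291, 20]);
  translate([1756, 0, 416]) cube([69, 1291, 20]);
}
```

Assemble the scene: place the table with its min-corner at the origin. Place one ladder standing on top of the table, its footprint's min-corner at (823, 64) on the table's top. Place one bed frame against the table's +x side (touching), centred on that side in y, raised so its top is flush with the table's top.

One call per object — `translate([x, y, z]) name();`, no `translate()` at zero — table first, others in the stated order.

table();
translate([823, 64, 726]) ladder();
translate([1761, -368, 279]) bed_frame();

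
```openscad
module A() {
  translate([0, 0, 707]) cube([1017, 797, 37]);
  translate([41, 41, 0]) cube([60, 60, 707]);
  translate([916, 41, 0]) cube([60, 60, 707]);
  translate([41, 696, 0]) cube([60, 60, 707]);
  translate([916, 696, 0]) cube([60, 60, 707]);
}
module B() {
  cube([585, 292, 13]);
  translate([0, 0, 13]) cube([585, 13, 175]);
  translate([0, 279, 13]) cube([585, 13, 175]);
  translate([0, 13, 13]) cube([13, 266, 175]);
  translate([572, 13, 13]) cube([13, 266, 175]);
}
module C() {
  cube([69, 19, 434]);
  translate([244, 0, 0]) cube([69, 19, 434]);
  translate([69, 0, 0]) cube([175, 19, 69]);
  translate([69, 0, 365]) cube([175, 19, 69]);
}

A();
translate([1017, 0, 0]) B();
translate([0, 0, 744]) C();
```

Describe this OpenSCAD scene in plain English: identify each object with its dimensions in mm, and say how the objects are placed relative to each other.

A is a rectangular dining table. The top is 1017×797×37 mm with its upper surface at z = 744 mm. It stands on four 60×60 mm square legs, each inset 41 mm from the nearest pair of top edges, running from the floor to the underside of the top.

B is an open-topped rectangular box: outside dimensions 585×292×188 mm, with a uniform wall and base thickness of 13 mm. The base is a full 585×292 slab on the floor; four walls sit on top of the base. The front and back walls (the −y and +y sides) span the full width; the two side walls fit between them.

C is a picture frame with a 175×296 mm rectangular opening (x by z) and a uniform 69 mm border on every side. Frame depth is 19 mm along y. It is built from two vertical stiles running the full outside height and two horizontal rails spanning the gap between the stiles.

The open box is against the table's +x side, with their −y faces flush. The picture frame is on top of the table.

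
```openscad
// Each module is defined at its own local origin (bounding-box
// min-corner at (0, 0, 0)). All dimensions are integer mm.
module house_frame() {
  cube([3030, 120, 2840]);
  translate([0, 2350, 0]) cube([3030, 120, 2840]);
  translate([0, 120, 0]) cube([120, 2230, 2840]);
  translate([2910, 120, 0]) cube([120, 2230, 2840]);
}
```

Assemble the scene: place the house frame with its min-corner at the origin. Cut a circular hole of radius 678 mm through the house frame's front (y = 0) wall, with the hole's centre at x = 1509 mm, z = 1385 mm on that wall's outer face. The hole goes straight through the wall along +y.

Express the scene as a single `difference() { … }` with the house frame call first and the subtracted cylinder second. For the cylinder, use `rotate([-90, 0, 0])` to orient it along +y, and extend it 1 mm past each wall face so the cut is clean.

difference() {
  house_frame();
  translate([1509, -1, 1385]) rotate([-90, 0, 0]) cylinder(h = 122, r = 678);
}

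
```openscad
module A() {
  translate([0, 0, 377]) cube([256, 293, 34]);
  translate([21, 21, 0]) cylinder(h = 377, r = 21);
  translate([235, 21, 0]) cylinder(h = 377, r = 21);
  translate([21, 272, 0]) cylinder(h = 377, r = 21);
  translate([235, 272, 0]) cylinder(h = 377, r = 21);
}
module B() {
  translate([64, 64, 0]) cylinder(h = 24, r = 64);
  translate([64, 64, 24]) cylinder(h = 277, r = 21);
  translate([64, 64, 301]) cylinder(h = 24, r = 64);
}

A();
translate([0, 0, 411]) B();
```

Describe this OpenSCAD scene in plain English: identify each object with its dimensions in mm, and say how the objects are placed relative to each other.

A is a simple wooden stool: a rectangular seat 256 mm (x) by 293 mm (y), 34 mm thick, top face at z = 411 mm, on four round legs, each 42 mm in diameter. The legs rest on z = 0, each leg's axis is inset half a diameter from the nearest pair of seat edges (so the leg's bounding box is flush with the corner).

B is a spool: two coaxial disc flanges of radius 64 mm and thickness 24 mm, joined by a core cylinder of radius 21 mm and height 277 mm. The lower flange rests on z = 0 and the three cylinders share a vertical axis.

The spool is on top of the stool.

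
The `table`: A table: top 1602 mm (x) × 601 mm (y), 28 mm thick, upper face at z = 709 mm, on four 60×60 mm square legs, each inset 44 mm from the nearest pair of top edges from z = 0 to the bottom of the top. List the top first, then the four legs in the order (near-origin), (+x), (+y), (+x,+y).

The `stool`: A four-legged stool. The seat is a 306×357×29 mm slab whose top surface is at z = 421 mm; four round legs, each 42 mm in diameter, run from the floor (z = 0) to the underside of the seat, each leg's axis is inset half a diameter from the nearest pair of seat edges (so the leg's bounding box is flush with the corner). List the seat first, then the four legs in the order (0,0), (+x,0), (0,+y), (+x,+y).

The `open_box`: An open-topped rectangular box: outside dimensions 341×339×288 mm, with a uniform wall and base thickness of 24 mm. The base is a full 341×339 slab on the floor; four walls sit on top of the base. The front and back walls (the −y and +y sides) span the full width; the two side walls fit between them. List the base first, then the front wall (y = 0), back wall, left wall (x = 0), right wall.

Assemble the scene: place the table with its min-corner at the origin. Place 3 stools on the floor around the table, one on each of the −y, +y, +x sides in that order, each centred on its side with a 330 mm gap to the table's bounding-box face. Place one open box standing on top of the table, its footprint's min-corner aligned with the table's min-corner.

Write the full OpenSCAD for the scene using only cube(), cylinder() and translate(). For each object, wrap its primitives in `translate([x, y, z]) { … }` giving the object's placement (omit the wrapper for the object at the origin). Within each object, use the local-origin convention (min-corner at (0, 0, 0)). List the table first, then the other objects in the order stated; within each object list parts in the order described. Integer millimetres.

translate([0, 0, 681]) cube([1602, 601, 28]);
translate([44, 44, 0]) cube([60, 60, 681]);
translate([1498, 44, 0]) cube([60, 60, 681]);
translate([44, 497, 0]) cube([60, 60, 681]);
translate([1498, 497, 0]) cube([60, 60, 681]);
translate([648, -687, 0]) {
  translate([0, 0, 392]) cube([306, 357, 29]);
  translate([21, 21, 0]) cylinder(h = 392, r = 21);
  translate([285, 21, 0]) cylinder(h = 392, r = 21);
  translate([21, 336, 0]) cylinder(h = 392, r = 21);
  translate([285, 336, 0]) cylinder(h = 392, r = 21);
}
translate([648, 931, 0]) {
  translate([0, 0, 392]) cube([306, 357, 29]);
  translate([21, 21, 0]) cylinder(h = 392, r = 21);
  translate([285, 21, 0]) cylinder(h = 392, r = 21);
  translate([21, 336, 0]) cylinder(h = 392, r = 21);
  translate([285, 336, 0]) cylinder(h = 392, r = 21);
}
translate([1932, 122, 0]) {
  translate([0, 0, 392]) cube([306, 357, 29]);
  translate([21, 21, 0]) cylinder(h = 392, r = 21);
  translate([285, 21, 0]) cylinder(h = 392, r = 21);
  translate([21, 336, 0]) cylinder(h = 392, r = 21);
  translate([285, 336, 0]) cylinder(h = 392, r = 21);
}
translate([0, 0, 709]) {
  cube([341, 339, 24]);
  translate([0, 0, 24]) cube([341, 24, 264]);
  translate([0, 315, 24]) cube([341, 24, 264]);
  translate([0, 24, 24]) cube([24, 291, 264]);
  translate([317, 24, 24]) cube([24, 291, 264]);
}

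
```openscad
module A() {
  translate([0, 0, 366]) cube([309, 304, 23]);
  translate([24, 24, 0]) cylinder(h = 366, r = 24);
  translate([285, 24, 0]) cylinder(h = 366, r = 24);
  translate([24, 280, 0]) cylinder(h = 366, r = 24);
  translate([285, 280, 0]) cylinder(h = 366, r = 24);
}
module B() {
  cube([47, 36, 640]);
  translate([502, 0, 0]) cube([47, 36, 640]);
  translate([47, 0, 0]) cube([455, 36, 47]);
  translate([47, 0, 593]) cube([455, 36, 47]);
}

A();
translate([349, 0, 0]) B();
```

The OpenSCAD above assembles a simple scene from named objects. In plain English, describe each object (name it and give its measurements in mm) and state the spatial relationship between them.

A is a simple wooden stool: a rectangular seat 309 mm (x) by 304 mm (y), 23 mm thick, top face at z = 389 mm, on four round legs, each 48 mm in diameter. The legs rest on z = 0, each leg's axis is inset half a diameter from the nearest pair of seat edges (so the leg's bounding box is flush with the corner).

B is a picture frame with a 455×546 mm rectangular opening (x by z) and a uniform 47 mm border on every side. Frame depth is 36 mm along y. It is built from two vertical stiles running the full outside height and two horizontal rails spanning the gap between the stiles.

The picture frame is on the floor beside the stool on its +x side.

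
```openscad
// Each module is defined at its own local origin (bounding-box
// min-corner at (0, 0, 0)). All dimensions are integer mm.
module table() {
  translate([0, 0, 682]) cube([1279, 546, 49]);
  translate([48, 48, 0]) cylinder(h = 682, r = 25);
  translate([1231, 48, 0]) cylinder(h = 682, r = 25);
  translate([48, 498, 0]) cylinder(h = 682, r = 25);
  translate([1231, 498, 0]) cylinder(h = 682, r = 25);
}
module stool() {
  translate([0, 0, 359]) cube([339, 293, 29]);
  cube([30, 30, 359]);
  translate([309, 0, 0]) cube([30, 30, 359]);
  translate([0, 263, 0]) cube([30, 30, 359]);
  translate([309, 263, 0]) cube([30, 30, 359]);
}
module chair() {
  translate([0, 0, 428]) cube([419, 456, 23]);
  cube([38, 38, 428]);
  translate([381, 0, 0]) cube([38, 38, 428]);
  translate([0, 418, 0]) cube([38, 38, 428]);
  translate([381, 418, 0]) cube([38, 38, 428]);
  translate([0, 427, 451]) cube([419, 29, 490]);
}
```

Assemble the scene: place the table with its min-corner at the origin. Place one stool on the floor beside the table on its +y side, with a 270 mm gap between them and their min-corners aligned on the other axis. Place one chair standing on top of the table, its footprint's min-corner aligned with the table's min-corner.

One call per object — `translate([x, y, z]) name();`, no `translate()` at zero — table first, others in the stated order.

table();
translate([0, 816, 0]) stool();
translate([0, 0, 731]) chair();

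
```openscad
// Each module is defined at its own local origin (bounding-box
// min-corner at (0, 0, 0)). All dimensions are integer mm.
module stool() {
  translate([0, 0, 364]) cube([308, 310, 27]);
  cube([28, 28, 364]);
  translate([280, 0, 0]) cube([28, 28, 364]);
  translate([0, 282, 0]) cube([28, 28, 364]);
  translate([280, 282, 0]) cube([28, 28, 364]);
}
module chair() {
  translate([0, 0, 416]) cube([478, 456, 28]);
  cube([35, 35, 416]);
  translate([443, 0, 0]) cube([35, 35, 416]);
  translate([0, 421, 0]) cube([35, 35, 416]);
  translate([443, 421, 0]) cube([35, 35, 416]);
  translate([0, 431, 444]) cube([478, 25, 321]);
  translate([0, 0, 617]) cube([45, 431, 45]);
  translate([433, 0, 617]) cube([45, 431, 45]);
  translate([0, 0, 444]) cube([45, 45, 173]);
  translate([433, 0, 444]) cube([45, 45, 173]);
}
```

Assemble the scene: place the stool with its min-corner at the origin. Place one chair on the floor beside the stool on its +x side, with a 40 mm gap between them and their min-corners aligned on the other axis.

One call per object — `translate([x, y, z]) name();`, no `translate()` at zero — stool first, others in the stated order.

stool();
translate([348, 0, 0]) chair();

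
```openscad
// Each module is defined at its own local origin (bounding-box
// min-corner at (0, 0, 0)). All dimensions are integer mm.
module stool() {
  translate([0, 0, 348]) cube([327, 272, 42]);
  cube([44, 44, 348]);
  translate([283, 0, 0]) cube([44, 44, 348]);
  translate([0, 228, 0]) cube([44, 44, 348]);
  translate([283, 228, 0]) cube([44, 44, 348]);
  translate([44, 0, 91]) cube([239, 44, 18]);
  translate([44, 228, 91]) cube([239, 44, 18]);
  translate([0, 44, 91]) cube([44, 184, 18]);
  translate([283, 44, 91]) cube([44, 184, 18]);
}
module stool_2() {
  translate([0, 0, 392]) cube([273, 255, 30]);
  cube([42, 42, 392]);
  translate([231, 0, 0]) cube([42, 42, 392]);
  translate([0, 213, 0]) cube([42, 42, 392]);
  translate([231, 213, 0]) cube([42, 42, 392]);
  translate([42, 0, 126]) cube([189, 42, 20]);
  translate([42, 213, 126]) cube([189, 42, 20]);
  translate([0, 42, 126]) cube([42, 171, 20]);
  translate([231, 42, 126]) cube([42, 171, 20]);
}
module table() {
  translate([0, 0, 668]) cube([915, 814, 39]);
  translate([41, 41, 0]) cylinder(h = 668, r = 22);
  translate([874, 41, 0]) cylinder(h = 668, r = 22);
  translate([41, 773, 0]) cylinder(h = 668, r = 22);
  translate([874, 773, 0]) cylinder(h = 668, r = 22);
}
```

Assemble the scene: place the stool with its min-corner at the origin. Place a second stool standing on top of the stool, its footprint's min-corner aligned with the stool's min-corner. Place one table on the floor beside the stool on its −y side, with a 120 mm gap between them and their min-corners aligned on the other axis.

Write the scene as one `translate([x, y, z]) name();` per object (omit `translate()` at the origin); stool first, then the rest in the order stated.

stool();
translate([0, 0, 390]) stool_2();
translate([0, -934, 0]) table();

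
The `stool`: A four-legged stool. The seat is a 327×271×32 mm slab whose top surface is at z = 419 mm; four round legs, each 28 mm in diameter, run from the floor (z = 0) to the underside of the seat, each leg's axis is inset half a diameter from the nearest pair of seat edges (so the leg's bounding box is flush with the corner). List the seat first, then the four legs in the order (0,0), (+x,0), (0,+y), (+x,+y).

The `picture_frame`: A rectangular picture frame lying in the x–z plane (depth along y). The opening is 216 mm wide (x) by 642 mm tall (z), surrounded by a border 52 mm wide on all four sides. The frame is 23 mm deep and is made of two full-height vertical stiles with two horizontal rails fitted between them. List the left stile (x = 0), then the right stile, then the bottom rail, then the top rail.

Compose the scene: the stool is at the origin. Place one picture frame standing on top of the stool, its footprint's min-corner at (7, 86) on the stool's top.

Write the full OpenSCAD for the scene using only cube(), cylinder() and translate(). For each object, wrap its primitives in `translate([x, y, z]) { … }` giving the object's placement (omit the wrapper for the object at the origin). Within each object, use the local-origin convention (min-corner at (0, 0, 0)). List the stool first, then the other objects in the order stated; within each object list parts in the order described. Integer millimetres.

translate([0, 0, 387]) cube([327, 271, 32]);
translate([14, 14, 0]) cylinder(h = 387, r = 14);
translate([313, 14, 0]) cylinder(h = 387, r = 14);
translate([14, 257, 0]) cylinder(h = 387, r = 14);
translate([313, 257, 0]) cylinder(h = 387, r = 14);
translate([7, 86, 419]) {
  cube([52, 23, 746]);
  translate([268, 0, 0]) cube([52, 23, 746]);
  translate([52, 0, 0]) cube([216, 23, 52]);
  translate([52, 0, 694]) cube([216, 23, 52]);
}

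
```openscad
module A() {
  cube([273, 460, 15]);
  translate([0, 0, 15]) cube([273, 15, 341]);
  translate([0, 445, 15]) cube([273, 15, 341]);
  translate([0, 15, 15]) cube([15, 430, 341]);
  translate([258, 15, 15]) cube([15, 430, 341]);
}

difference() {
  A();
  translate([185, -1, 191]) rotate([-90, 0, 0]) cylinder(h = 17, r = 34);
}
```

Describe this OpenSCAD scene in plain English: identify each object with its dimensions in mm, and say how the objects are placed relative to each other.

A is an open storage box with external size 273×460×356 mm and wall thickness 15 mm (the base is also 15 mm thick). The base covers the whole footprint; the four walls stand on the base, with the y-facing walls full-width and the x-facing walls fitting between their inner faces.

The open box has a circular hole of radius 34 mm through its front wall, centred at (x = 185, z = 191).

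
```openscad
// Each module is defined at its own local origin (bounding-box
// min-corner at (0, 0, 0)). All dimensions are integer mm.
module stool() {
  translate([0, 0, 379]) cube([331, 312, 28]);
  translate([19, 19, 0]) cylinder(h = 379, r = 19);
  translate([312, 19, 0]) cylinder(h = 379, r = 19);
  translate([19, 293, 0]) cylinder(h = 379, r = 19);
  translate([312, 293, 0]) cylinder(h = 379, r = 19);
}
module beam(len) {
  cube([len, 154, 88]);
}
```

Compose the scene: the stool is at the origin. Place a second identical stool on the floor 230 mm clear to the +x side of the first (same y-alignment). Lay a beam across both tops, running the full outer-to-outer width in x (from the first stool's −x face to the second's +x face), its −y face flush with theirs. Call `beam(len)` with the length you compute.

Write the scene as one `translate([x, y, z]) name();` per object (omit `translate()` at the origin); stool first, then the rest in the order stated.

stool();
translate([561, 0, 0]) stool();
translate([0, 0, 407]) beam(892);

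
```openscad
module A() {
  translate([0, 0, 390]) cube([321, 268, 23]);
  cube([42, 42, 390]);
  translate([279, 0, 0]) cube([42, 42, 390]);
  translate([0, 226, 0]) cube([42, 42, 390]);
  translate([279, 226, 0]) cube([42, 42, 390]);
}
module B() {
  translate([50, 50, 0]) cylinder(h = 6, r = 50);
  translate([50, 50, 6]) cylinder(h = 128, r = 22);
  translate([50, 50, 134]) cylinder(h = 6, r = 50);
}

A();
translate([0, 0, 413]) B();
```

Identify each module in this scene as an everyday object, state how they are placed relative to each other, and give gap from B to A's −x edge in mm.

A is a stool. B is a spool. The spool is on top of the stool. The gap from the spool to the stool's −x edge is 0 mm.

The spool's min-x is at 0; the stool's min-x is 0; gap = 0 mm.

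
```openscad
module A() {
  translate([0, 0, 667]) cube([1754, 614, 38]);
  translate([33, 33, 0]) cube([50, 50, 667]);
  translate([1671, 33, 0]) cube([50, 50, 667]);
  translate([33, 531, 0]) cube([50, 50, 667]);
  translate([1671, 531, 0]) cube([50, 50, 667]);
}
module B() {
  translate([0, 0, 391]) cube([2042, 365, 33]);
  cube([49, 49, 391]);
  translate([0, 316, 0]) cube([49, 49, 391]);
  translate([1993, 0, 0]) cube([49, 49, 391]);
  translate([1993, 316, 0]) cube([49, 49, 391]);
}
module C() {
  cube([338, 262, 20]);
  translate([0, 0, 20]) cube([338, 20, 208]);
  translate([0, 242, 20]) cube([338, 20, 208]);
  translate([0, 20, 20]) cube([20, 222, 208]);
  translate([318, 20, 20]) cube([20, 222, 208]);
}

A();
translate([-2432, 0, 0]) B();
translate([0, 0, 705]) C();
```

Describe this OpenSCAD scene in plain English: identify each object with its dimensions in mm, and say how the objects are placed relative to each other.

A is a table: top 1754 mm (x) × 614 mm (y), 38 mm thick, upper face at z = 705 mm, on four 50×50 mm square legs, each inset 33 mm from the nearest pair of top edges, running from z = 0 to the bottom of the top.

B is a long wooden bench with a 2042 mm (x) × 365 mm (y) seat, 33 mm thick, its top surface 424 mm above the floor. Four 49 mm square legs at the seat corners, flush with the edges, run from z = 0 to the seat underside.

C is an open-topped rectangular box: outside dimensions 338×262×228 mm, with a uniform wall and base thickness of 20 mm. The base is a full 338×262 slab on the floor; four walls sit on top of the base. The front and back walls (the −y and +y sides) span the full width; the two side walls fit between them.

The bench is on the floor beside the table on its −x side. The open box is on top of the table.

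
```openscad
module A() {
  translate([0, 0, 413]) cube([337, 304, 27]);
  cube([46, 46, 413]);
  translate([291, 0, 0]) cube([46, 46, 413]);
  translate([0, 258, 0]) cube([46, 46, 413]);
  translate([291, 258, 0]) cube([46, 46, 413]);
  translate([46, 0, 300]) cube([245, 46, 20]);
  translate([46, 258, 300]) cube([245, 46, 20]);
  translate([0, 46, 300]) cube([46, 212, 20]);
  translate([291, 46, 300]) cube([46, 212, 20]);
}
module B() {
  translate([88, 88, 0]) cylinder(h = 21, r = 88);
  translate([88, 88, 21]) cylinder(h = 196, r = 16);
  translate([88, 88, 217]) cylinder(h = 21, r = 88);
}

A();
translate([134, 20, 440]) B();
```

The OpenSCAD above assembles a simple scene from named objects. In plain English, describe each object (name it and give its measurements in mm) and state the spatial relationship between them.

A is a four-legged stool. The seat is a 337×304×27 mm slab whose top surface is at z = 440 mm; four square legs, each 46×46 mm in cross-section, run from the floor (z = 0) to the underside of the seat, each flush with a corner of the seat. Four stretchers, 46 mm wide and 20 mm tall, connect adjacent legs with their undersides at z = 300 mm, each running between the inner faces of the legs it joins and aligned with the legs' outer faces on the other axis.

B is a spool: two coaxial disc flanges of radius 88 mm and thickness 21 mm, joined by a core cylinder of radius 16 mm and height 196 mm. The lower flange rests on z = 0 and the three cylinders share a vertical axis.

The spool is on top of the stool.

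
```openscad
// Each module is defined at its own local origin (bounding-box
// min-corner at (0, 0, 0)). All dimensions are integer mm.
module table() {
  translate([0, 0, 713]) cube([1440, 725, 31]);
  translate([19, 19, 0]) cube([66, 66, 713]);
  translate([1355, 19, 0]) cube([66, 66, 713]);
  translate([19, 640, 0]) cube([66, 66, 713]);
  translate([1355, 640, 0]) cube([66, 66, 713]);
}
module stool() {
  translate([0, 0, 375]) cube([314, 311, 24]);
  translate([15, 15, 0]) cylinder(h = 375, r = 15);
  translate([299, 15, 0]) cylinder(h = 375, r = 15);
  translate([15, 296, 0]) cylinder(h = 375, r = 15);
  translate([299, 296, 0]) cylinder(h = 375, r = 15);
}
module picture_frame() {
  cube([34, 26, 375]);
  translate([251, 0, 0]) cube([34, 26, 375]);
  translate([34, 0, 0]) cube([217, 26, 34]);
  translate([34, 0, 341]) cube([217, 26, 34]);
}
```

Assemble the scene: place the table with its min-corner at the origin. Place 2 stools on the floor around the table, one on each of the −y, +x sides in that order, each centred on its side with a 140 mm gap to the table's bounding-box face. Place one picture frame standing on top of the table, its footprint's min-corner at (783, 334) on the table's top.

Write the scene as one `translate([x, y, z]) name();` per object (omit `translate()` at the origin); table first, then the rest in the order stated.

table();
translate([563, -451, 0]) stool();
translate([1580, 207, 0]) stool();
translate([783, 334, 744]) picture_frame();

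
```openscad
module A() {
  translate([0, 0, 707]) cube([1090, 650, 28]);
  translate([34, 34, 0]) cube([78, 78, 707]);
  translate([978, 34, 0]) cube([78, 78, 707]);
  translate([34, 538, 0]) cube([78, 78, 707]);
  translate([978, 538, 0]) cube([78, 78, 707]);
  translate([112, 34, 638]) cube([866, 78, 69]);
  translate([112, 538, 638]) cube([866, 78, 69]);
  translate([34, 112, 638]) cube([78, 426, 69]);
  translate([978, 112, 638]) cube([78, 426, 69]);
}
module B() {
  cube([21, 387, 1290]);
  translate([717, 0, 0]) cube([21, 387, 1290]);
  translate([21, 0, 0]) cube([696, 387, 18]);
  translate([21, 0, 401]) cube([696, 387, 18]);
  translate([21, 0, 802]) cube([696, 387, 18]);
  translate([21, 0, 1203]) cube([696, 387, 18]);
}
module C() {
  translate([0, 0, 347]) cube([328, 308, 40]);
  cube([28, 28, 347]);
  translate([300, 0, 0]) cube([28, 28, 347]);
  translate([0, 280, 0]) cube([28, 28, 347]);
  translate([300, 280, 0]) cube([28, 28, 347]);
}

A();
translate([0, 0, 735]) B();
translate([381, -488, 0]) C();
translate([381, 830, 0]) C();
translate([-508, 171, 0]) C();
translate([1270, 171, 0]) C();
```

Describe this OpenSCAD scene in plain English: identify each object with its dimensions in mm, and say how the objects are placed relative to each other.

A is a table with a 1090×650 mm rectangular top, 28 mm thick, top surface at z = 735 mm, supported by four 78×78 mm square legs, each inset 34 mm from the nearest pair of top edges, running from the floor. Four apron rails, 78 mm thick and 69 mm tall, run between adjacent legs with their top edges flush with the underside of the top and their outer faces flush with the legs' outer faces.

B is an open bookshelf. Two side panels, each 21 mm thick, 387 mm deep and 1290 mm tall, stand 738 mm apart (outside-to-outside). Between them sit 4 shelves, each 18 mm thick and 387 mm deep, spanning the full gap between the sides. The bottom shelf rests on the floor (its underside at z = 0) and the clear gap between one shelf's top and the next shelf's underside is 383 mm.

C is a simple wooden stool: a rectangular seat 328 mm (x) by 308 mm (y), 40 mm thick, top face at z = 387 mm, on four square legs, each 28×28 mm in cross-section. The legs rest on z = 0, each flush with a corner of the seat.

The bookshelf is on top of the table. Four stools sit around the table at the −y, +y, −x, +x sides.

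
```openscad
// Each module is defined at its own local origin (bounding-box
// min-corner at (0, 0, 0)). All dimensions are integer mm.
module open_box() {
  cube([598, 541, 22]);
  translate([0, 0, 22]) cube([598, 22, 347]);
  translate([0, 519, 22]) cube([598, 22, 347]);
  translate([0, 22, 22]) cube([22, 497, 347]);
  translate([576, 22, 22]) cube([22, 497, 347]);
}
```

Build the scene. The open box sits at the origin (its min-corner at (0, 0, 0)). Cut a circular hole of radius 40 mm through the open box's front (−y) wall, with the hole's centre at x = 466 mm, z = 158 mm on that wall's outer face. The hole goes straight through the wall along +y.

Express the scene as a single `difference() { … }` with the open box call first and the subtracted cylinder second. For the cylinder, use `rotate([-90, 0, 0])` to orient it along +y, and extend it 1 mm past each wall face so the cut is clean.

difference() {
  open_box();
  translate([466, -1, 158]) rotate([-90, 0, 0]) cylinder(h = 24, r = 40);
}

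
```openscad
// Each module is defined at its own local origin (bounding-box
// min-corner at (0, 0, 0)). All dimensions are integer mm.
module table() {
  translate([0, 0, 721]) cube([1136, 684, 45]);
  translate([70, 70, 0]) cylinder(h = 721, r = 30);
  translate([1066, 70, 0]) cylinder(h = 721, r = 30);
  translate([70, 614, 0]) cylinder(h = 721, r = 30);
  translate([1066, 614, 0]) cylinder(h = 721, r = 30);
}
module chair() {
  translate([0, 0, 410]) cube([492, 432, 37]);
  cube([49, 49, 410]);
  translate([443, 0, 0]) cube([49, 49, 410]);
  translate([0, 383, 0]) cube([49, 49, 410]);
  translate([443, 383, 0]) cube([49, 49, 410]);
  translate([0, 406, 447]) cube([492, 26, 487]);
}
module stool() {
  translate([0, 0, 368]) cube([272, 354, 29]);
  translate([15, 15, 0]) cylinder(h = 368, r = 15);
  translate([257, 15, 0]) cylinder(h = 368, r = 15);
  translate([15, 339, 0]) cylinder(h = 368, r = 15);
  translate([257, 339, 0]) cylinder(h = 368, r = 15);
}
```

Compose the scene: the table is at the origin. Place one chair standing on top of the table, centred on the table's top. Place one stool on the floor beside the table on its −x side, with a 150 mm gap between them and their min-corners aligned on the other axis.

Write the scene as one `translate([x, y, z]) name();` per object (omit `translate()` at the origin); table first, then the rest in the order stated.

table();
translate([322, 126, 766]) chair();
translate([-422, 0, 0]) stool();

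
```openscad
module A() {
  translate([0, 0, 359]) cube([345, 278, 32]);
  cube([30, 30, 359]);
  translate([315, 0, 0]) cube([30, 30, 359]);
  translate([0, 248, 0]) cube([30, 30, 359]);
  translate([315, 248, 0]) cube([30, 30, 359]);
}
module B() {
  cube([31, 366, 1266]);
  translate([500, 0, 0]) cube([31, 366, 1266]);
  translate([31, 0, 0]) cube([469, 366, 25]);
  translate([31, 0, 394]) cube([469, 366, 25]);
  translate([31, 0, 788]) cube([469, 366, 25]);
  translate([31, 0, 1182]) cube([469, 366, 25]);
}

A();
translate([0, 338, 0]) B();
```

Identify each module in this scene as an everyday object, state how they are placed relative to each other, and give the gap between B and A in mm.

The bookshelf's nearest face is 60 mm from the stool's +y face.

A is a stool. B is a bookshelf. The bookshelf is on the floor beside the stool on its +y side. The gap between the bookshelf and the stool is 60 mm.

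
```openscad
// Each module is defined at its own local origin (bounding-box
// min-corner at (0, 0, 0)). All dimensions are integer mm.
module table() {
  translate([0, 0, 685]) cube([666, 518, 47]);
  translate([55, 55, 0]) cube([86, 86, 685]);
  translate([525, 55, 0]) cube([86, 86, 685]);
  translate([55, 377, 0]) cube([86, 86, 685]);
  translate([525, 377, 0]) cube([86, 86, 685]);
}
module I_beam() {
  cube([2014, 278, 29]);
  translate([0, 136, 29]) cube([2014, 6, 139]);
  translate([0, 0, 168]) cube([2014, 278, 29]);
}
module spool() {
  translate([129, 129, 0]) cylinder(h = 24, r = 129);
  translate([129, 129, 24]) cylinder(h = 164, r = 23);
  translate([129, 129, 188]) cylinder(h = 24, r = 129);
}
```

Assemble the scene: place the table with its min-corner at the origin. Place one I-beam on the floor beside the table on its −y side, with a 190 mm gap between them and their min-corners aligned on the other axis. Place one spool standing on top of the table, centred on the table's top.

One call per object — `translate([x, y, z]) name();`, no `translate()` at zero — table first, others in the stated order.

table();
translate([0, -468, 0]) I_beam();
translate([204, 130, 732]) spool();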